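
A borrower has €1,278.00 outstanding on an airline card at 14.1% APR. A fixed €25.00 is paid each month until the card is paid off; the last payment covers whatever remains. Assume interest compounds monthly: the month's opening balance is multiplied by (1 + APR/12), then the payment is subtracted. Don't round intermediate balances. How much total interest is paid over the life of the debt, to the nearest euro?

€687

Monthly rate r = 14.1%/12 = 1.175% = 0.01175.
Payoff takes n = ⌈−ln(1 − rB₀/P)/ln(1+r)⌉ = ⌈78.581⌉ = 79 payments; the last is €14.56.
Total paid = 78·€25.00 + €14.56 = €1,964.56.
Total interest = total paid − principal = €1,964.56 − €1,278.00 = €686.56.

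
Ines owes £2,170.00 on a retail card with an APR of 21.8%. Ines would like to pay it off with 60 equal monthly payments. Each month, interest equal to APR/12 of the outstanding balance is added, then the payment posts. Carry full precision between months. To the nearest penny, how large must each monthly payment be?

£59.69

Monthly rate r = 21.8%/12 = 1.81667% = 0.0181667.
Level-payment amortization: P = B₀·r / (1 − (1+r)^(−n)) = 2170.00·0.0181667 / (1 − 1.01817^(−60)).
Denominator 1 − (1+r)^(−60) = 0.660478317.
P = 39.4217 / 0.660478317 ≈ 59.69.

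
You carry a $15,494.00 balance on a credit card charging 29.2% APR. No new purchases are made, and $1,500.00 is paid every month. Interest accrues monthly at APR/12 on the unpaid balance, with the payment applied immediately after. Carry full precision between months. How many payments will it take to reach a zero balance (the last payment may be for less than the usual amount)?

13 months

Monthly rate r = 29.2%/12 = 2.43333% = 0.0243333.
Recurrence: B ← B·(1+r) − $1,500.00.
Month 1: interest $377.02; balance after payment $14,371.02.
Month 2: interest $349.69; balance after payment $13,220.72.
Closed form: n = −ln(1 − rB₀/P)/ln(1+r) = −ln(0.74865)/ln(1.02433) ≈ 12.041, so the balance reaches zero during payment 13.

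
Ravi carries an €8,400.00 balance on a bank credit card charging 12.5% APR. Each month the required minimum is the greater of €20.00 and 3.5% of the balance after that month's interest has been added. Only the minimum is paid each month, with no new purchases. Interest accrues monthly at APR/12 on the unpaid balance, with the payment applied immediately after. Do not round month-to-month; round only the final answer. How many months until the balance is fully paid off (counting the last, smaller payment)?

141 months

Monthly rate r = 12.5%/12 = 1.04167% = 0.0104167.
While 3.5% of the post-interest balance exceeds €20.00, each month B ← (B·(1+r))·(1 − 0.035), i.e. B shrinks by the factor (1+r)·0.965 = 0.97505.
This holds for months 1–107. Entering month 108 the balance is €562.67; 3.5% of the post-interest balance is now below €20.00, so the flat €20.00 minimum applies from here.
From month 108 a fixed €20.00 at rate r clears €562.67 in 34 more payments. Total: 107 + 34 = 141 months.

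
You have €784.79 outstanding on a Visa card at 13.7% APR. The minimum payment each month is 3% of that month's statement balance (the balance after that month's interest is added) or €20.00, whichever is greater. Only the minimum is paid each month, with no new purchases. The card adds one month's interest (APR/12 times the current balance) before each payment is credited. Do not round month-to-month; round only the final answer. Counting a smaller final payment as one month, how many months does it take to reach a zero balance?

Monthly rate r = 13.7%/12 = 1.14167% = 0.0114167.
While 3% of the post-interest balance exceeds €20.00, each month B ← (B·(1+r))·(1 − 0.03), i.e. B shrinks by the factor (1+r)·0.97 = 0.98107.
This holds for months 1–10. Entering month 11 the balance is €648.29; 3% of the post-interest balance is now below €20.00, so the flat €20.00 minimum applies from here.
From month 11 a fixed €20.00 at rate r clears €648.29 in 41 more payments. Total: 10 + 41 = 51 months.

51 months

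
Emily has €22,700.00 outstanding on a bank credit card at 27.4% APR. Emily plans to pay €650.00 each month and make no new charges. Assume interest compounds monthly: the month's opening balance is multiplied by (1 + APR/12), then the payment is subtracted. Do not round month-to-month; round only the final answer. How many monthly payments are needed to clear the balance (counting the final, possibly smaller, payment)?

71 payments

Monthly rate r = 27.4%/12 = 2.28333% = 0.0228333.
Recurrence: B ← B·(1+r) − €650.00.
Month 1: interest €518.32; balance after payment €22,568.32.
Month 2: interest €515.31; balance after payment €22,433.63.
Closed form: n = −ln(1 − rB₀/P)/ln(1+r) = −ln(0.20259)/ln(1.02283) ≈ 70.718, so the balance reaches zero during payment 71.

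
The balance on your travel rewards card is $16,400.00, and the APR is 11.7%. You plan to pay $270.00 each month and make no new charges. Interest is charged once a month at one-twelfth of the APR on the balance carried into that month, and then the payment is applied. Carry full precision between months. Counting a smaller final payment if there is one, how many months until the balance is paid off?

Monthly rate r = 11.7%/12 = 0.975% = 0.00975.
Recurrence: B ← B·(1+r) − $270.00.
Month 1: interest $159.90; balance after payment $16,289.90.
Month 2: interest $158.83; balance after payment $16,178.73.
Closed form: n = −ln(1 − rB₀/P)/ln(1+r) = −ln(0.40778)/ln(1.00975) ≈ 92.451, so the balance reaches zero during payment 93.

93 payments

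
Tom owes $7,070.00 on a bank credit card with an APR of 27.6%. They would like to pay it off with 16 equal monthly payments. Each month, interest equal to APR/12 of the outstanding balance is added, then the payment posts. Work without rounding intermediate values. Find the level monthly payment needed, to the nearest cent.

$533.16

Monthly rate r = 27.6%/12 = 2.3% = 0.023.
Level-payment amortization: P = B₀·r / (1 − (1+r)^(−n)) = 7070.00·0.023 / (1 − 1.023^(−16)).
Denominator 1 − (1+r)^(−16) = 0.304991909.
P = 162.61 / 0.304991909 ≈ 533.16.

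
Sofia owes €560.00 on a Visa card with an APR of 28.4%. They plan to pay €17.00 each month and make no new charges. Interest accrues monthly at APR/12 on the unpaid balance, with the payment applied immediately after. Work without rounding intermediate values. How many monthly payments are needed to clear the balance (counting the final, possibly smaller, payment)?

Monthly rate r = 28.4%/12 = 2.36667% = 0.0236667.
Recurrence: B ← B·(1+r) − €17.00.
Month 1: interest €13.25; balance after payment €556.25.
Month 2: interest €13.16; balance after payment €552.42.
Closed form: n = −ln(1 − rB₀/P)/ln(1+r) = −ln(0.22039)/ln(1.02367) ≈ 64.655, so the balance reaches zero during payment 65.

65 payments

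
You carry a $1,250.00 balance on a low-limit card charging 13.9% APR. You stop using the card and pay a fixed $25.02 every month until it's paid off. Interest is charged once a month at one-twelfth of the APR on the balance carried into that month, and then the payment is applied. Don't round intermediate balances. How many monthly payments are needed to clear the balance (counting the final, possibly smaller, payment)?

Monthly rate r = 13.9%/12 = 1.15833% = 0.0115833.
Recurrence: B ← B·(1+r) − $25.02.
Month 1: interest $14.48; balance after payment $1,239.46.
Month 2: interest $14.36; balance after payment $1,228.80.
Closed form: n = −ln(1 − rB₀/P)/ln(1+r) = −ln(0.4213)/ln(1.01158) ≈ 75.057, so the balance reaches zero during payment 76.

76 months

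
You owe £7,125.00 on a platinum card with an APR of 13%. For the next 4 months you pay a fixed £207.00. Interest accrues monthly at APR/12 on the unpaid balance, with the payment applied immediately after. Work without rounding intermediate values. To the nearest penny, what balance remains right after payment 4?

Monthly rate r = 13%/12 = 1.08333% = 0.0108333.
Each month: B ← B·(1+r) − £207.00.
Month 1: interest £77.19; balance after payment £6,995.19.
Month 2: interest £75.78; balance after payment £6,863.97.
Month 3: interest £74.36; balance after payment £6,731.33.
Month 4: interest £72.92; balance after payment £6,597.25.

£6,597.25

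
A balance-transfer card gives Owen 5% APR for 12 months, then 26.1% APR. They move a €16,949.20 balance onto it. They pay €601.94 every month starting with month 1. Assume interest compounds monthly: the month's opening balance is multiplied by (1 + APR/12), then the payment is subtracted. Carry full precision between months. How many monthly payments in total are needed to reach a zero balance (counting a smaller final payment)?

34 months

Promo months 1–12 at r₀ = 5%/12 = 0.00416667; months 13+ at r₁ = 26.1%/12 = 0.02175.
After month 12: iterate B ← B·(1+r₀) − €601.94 for 12 months → €10,425.22.
Then at r₁ with €601.94/mo: n₂ = −ln(1 − r₁·B/P)/ln(1+r₁) ≈ 21.97 → 22 more payments.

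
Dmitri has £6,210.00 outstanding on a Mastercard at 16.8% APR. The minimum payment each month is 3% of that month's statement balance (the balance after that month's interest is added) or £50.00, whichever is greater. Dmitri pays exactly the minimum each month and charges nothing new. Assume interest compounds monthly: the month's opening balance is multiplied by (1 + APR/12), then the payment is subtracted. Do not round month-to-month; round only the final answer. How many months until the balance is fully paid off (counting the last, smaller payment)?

125 months

Monthly rate r = 16.8%/12 = 1.4% = 0.014.
While 3% of the post-interest balance exceeds £50.00, each month B ← (B·(1+r))·(1 − 0.03), i.e. B shrinks by the factor (1+r)·0.97 = 0.98358.
This holds for months 1–81. Entering month 82 the balance is £1,624.34; 3% of the post-interest balance is now below £50.00, so the flat £50.00 minimum applies from here.
From month 82 a fixed £50.00 at rate r clears £1,624.34 in 44 more payments. Total: 81 + 44 = 125 months.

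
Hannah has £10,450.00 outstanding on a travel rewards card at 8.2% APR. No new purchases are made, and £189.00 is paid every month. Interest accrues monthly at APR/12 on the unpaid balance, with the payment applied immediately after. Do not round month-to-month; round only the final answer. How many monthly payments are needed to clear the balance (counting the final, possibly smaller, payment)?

Monthly rate r = 8.2%/12 = 0.683333% = 0.00683333.
Recurrence: B ← B·(1+r) − £189.00.
Month 1: interest £71.41; balance after payment £10,332.41.
Month 2: interest £70.60; balance after payment £10,214.01.
Closed form: n = −ln(1 − rB₀/P)/ln(1+r) = −ln(0.62218)/ln(1.00683) ≈ 69.680, so the balance reaches zero during payment 70.

70 months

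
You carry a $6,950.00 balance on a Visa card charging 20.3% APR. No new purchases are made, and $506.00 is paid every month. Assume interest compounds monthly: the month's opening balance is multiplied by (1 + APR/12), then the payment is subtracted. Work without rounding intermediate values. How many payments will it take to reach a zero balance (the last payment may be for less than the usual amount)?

Monthly rate r = 20.3%/12 = 1.69167% = 0.0169167.
Recurrence: B ← B·(1+r) − $506.00.
Month 1: interest $117.57; balance after payment $6,561.57.
Month 2: interest $111.00; balance after payment $6,166.57.
Closed form: n = −ln(1 − rB₀/P)/ln(1+r) = −ln(0.76765)/ln(1.01692) ≈ 15.763, so the balance reaches zero during payment 16.

16 months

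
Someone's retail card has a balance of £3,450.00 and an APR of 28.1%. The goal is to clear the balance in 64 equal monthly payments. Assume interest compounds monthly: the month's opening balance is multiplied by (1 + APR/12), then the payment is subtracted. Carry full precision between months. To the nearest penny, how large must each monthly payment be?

£104.56

Monthly rate r = 28.1%/12 = 2.34167% = 0.0234167.
Level-payment amortization: P = B₀·r / (1 − (1+r)^(−n)) = 3450.00·0.0234167 / (1 − 1.02342^(−64)).
Denominator 1 − (1+r)^(−64) = 0.772678277.
P = 80.7875 / 0.772678277 ≈ 104.56.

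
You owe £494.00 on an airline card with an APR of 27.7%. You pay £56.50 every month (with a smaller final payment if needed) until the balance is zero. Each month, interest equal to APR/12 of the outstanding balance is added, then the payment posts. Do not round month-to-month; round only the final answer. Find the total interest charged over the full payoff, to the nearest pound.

Monthly rate r = 27.7%/12 = 2.30833% = 0.0230833.
Payoff takes n = ⌈−ln(1 − rB₀/P)/ln(1+r)⌉ = ⌈9.878⌉ = 10 payments; the last is £49.68.
Total paid = 9·£56.50 + £49.68 = £558.18.
Total interest = total paid − principal = £558.18 − £494.00 = £64.18.

£64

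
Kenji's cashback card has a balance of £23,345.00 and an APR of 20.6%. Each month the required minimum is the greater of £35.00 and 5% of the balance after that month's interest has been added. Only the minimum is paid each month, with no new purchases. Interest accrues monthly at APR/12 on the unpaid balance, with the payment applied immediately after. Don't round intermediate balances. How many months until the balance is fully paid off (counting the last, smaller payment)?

128 months

Monthly rate r = 20.6%/12 = 1.71667% = 0.0171667.
While 5% of the post-interest balance exceeds £35.00, each month B ← (B·(1+r))·(1 − 0.05), i.e. B shrinks by the factor (1+r)·0.95 = 0.96631.
This holds for months 1–103. Entering month 104 the balance is £684.09; 5% of the post-interest balance is now below £35.00, so the flat £35.00 minimum applies from here.
From month 104 a fixed £35.00 at rate r clears £684.09 in 25 more payments. Total: 103 + 25 = 128 months.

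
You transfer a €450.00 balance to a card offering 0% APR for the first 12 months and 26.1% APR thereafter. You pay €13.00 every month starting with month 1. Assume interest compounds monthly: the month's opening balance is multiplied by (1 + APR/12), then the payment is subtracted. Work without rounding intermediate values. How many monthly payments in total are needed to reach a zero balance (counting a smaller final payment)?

44 payments

Promo months 1–12 at r₀ = 0%/12 = 0; months 13+ at r₁ = 26.1%/12 = 0.02175.
After month 12 (no interest yet): B = €450.00 − 12·€13.00 = €294.00.
Then at r₁ with €13.00/mo: n₂ = −ln(1 − r₁·B/P)/ln(1+r₁) ≈ 31.47 → 32 more payments.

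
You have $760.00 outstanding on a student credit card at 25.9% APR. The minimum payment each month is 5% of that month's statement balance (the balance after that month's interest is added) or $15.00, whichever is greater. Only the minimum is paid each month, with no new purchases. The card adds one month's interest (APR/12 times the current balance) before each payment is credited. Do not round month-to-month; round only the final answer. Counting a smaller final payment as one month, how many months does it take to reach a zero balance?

58 months

Monthly rate r = 25.9%/12 = 2.15833% = 0.0215833.
While 5% of the post-interest balance exceeds $15.00, each month B ← (B·(1+r))·(1 − 0.05), i.e. B shrinks by the factor (1+r)·0.95 = 0.9705.
This holds for months 1–32. Entering month 33 the balance is $291.56; 5% of the post-interest balance is now below $15.00, so the flat $15.00 minimum applies from here.
From month 33 a fixed $15.00 at rate r clears $291.56 in 26 more payments. Total: 32 + 26 = 58 months.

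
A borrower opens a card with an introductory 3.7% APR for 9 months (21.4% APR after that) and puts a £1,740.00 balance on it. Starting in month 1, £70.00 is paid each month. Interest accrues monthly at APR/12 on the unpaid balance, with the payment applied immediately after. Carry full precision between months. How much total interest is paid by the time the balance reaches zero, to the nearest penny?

£264.60

Promo months 1–9 at r₀ = 3.7%/12 = 0.00308333; months 10+ at r₁ = 21.4%/12 = 0.0178333.
After month 9: iterate B ← B·(1+r₀) − £70.00 for 9 months → £1,151.06.
Then at r₁ with £70.00/mo: n₂ = −ln(1 − r₁·B/P)/ln(1+r₁) ≈ 19.64 → 20 more payments.
Total paid = 28·£70.00 + £44.60 = £2,004.60; interest = £2,004.60 − £1,740.00 = £264.60.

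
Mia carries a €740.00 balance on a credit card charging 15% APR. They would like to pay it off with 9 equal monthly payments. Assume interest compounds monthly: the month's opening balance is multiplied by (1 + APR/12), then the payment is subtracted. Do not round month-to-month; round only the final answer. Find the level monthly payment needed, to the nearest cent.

Monthly rate r = 15%/12 = 1.25% = 0.0125.
Level-payment amortization: P = B₀·r / (1 − (1+r)^(−n)) = 740.00·0.0125 / (1 − 1.0125^(−9)).
Denominator 1 − (1+r)^(−9) = 0.105779312.
P = 9.25 / 0.105779312 ≈ 87.45.

€87.45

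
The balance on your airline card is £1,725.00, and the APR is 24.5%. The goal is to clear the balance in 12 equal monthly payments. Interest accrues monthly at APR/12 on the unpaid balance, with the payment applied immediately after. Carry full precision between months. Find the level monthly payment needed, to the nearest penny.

£163.53

Monthly rate r = 24.5%/12 = 2.04167% = 0.0204167.
Level-payment amortization: P = B₀·r / (1 − (1+r)^(−n)) = 1725.00·0.0204167 / (1 − 1.02042^(−12)).
Denominator 1 − (1+r)^(−12) = 0.215361744.
P = 35.2188 / 0.215361744 ≈ 163.53.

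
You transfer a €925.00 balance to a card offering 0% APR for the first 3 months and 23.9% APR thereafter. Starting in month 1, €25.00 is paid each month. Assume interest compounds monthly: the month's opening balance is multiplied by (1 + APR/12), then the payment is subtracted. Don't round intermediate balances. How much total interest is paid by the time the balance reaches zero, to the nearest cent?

€583.33

Promo months 1–3 at r₀ = 0%/12 = 0; months 4+ at r₁ = 23.9%/12 = 0.0199167.
After month 3 (no interest yet): B = €925.00 − 3·€25.00 = €850.00.
Then at r₁ with €25.00/mo: n₂ = −ln(1 − r₁·B/P)/ln(1+r₁) ≈ 57.33 → 58 more payments.
Total paid = 60·€25.00 + €8.33 = €1,508.33; interest = €1,508.33 − €925.00 = €583.33.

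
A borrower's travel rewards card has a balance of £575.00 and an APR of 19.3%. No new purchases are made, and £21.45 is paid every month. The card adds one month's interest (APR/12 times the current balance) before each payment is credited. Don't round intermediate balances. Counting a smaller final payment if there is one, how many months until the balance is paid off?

36 months

Monthly rate r = 19.3%/12 = 1.60833% = 0.0160833.
Recurrence: B ← B·(1+r) − £21.45.
Month 1: interest £9.25; balance after payment £562.80.
Month 2: interest £9.05; balance after payment £550.40.
Closed form: n = −ln(1 − rB₀/P)/ln(1+r) = −ln(0.56886)/ln(1.01608) ≈ 35.356, so the balance reaches zero during payment 36.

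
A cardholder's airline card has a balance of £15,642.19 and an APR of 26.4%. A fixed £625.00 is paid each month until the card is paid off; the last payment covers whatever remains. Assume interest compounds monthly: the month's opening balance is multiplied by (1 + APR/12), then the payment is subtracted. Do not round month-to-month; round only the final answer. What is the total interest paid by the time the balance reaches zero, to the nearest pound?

£7,331

Monthly rate r = 26.4%/12 = 2.2% = 0.022.
Payoff takes n = ⌈−ln(1 − rB₀/P)/ln(1+r)⌉ = ⌈36.755⌉ = 37 payments; the last is £473.41.
Total paid = 36·£625.00 + £473.41 = £22,973.41.
Total interest = total paid − principal = £22,973.41 − £15,642.19 = £7,331.22.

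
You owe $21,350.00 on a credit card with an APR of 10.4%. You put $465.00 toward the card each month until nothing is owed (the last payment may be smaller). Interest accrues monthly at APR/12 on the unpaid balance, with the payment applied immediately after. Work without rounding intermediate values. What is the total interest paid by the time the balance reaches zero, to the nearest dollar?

Monthly rate r = 10.4%/12 = 0.866667% = 0.00866667.
Payoff takes n = ⌈−ln(1 − rB₀/P)/ln(1+r)⌉ = ⌈58.796⌉ = 59 payments; the last is $370.30.
Total paid = 58·$465.00 + $370.30 = $27,340.30.
Total interest = total paid − principal = $27,340.30 − $21,350.00 = $5,990.30.

$5,990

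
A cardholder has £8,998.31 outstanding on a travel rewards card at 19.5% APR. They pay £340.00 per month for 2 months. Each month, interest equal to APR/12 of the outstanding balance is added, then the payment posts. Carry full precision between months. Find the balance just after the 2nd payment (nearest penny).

£8,607.61

Monthly rate r = 19.5%/12 = 1.625% = 0.01625.
Each month: B ← B·(1+r) − £340.00.
Month 1: interest £146.22; balance after payment £8,804.53.
Month 2: interest £143.07; balance after payment £8,607.61.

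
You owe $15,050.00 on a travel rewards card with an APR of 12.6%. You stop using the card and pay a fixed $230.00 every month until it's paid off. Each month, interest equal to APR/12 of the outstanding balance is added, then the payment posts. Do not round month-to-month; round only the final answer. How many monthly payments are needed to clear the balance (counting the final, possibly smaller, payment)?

112 payments

Monthly rate r = 12.6%/12 = 1.05% = 0.0105.
Recurrence: B ← B·(1+r) − $230.00.
Month 1: interest $158.02; balance after payment $14,978.02.
Month 2: interest $157.27; balance after payment $14,905.29.
Closed form: n = −ln(1 − rB₀/P)/ln(1+r) = −ln(0.31293)/ln(1.0105) ≈ 111.224, so the balance reaches zero during payment 112.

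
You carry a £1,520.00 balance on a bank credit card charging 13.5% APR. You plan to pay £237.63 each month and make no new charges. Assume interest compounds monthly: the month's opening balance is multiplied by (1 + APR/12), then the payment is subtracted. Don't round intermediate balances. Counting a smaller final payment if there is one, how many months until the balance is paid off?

Monthly rate r = 13.5%/12 = 1.125% = 0.01125.
Recurrence: B ← B·(1+r) − £237.63.
Month 1: interest £17.10; balance after payment £1,299.47.
Month 2: interest £14.62; balance after payment £1,076.46.
Closed form: n = −ln(1 − rB₀/P)/ln(1+r) = −ln(0.92804)/ln(1.01125) ≈ 6.676, so the balance reaches zero during payment 7.

7 months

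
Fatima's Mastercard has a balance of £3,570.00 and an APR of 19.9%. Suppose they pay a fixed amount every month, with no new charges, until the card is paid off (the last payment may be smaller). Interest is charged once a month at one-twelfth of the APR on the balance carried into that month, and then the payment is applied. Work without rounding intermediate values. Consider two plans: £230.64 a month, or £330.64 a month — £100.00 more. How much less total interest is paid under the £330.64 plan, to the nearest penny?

£193.53

Monthly rate r = 19.9%/12 = 1.65833% = 0.0165833.
At £230.64/mo: n = ⌈−ln(1 − rB₀/P)/ln(1+r)⌉ = 19 payments (last £8.30); total interest = total paid − £3,570.00 = £589.82.
At £330.64/mo: 12 payments (last £329.25); total interest £396.29.
Interest saved = £589.82 − £396.29 = £193.53.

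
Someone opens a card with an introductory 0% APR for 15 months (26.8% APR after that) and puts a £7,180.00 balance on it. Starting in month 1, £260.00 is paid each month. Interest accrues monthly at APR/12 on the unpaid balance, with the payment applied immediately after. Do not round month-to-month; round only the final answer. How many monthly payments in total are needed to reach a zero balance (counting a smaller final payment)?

30 payments

Promo months 1–15 at r₀ = 0%/12 = 0; months 16+ at r₁ = 26.8%/12 = 0.0223333.
After month 15 (no interest yet): B = £7,180.00 − 15·£260.00 = £3,280.00.
Then at r₁ with £260.00/mo: n₂ = −ln(1 − r₁·B/P)/ln(1+r₁) ≈ 14.98 → 15 more payments.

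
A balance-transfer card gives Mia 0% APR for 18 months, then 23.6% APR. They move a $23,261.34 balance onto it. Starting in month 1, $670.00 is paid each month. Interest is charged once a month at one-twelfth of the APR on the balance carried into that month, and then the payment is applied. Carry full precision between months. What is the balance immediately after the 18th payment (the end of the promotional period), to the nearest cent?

$11,201.34

Promo months 1–18 at r₀ = 0%/12 = 0; months 19+ at r₁ = 23.6%/12 = 0.0196667.
After month 18 (no interest yet): B = $23,261.34 − 18·$670.00 = $11,201.34.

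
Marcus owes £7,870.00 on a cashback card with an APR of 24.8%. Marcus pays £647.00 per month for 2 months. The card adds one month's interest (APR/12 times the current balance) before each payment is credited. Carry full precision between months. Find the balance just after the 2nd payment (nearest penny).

Monthly rate r = 24.8%/12 = 2.06667% = 0.0206667.
Each month: B ← B·(1+r) − £647.00.
Month 1: interest £162.65; balance after payment £7,385.65.
Month 2: interest £152.64; balance after payment £6,891.28.

£6,891.28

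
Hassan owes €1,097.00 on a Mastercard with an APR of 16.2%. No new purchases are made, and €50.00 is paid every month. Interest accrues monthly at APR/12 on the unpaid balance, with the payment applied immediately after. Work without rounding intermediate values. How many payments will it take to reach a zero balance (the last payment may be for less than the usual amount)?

Monthly rate r = 16.2%/12 = 1.35% = 0.0135.
Recurrence: B ← B·(1+r) − €50.00.
Month 1: interest €14.81; balance after payment €1,061.81.
Month 2: interest €14.33; balance after payment €1,026.14.
Closed form: n = −ln(1 − rB₀/P)/ln(1+r) = −ln(0.70381)/ln(1.0135) ≈ 26.194, so the balance reaches zero during payment 27.

27 payments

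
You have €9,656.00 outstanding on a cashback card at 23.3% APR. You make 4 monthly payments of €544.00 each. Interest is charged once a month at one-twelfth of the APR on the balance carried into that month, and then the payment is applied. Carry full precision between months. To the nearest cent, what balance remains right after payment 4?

Monthly rate r = 23.3%/12 = 1.94167% = 0.0194167.
Each month: B ← B·(1+r) − €544.00.
Month 1: interest €187.49; balance after payment €9,299.49.
Month 2: interest €180.57; balance after payment €8,936.05.
Month 3: interest €173.51; balance after payment €8,565.56.
Month 4: interest €166.31; balance after payment €8,187.88.

€8,187.88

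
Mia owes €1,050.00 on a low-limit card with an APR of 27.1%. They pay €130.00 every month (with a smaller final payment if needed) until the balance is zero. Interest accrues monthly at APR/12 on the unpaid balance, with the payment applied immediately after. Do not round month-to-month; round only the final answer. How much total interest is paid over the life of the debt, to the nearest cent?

Monthly rate r = 27.1%/12 = 2.25833% = 0.0225833.
Payoff takes n = ⌈−ln(1 − rB₀/P)/ln(1+r)⌉ = ⌈9.018⌉ = 10 payments; the last is €2.34.
Total paid = 9·€130.00 + €2.34 = €1,172.34.
Total interest = total paid − principal = €1,172.34 − €1,050.00 = €122.34.

€122.34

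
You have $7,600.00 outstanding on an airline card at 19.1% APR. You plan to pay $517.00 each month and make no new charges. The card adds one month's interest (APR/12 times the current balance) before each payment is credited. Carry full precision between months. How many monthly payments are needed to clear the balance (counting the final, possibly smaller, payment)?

Monthly rate r = 19.1%/12 = 1.59167% = 0.0159167.
Recurrence: B ← B·(1+r) − $517.00.
Month 1: interest $120.97; balance after payment $7,203.97.
Month 2: interest $114.66; balance after payment $6,801.63.
Closed form: n = −ln(1 − rB₀/P)/ln(1+r) = −ln(0.76602)/ln(1.01592) ≈ 16.879, so the balance reaches zero during payment 17.

17 months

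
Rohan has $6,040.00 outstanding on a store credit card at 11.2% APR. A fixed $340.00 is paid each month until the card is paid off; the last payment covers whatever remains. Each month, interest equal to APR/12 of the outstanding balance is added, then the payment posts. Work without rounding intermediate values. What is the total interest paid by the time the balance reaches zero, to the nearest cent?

Monthly rate r = 11.2%/12 = 0.933333% = 0.00933333.
Payoff takes n = ⌈−ln(1 − rB₀/P)/ln(1+r)⌉ = ⌈19.514⌉ = 20 payments; the last is $175.18.
Total paid = 19·$340.00 + $175.18 = $6,635.18.
Total interest = total paid − principal = $6,635.18 − $6,040.00 = $595.18.

$595.18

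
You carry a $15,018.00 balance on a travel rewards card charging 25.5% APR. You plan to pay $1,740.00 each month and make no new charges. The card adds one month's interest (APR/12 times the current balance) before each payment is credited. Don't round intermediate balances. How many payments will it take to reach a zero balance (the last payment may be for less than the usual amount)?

10 months

Monthly rate r = 25.5%/12 = 2.125% = 0.02125.
Recurrence: B ← B·(1+r) − $1,740.00.
Month 1: interest $319.13; balance after payment $13,597.13.
Month 2: interest $288.94; balance after payment $12,146.07.
Closed form: n = −ln(1 − rB₀/P)/ln(1+r) = −ln(0.81659)/ln(1.02125) ≈ 9.636, so the balance reaches zero during payment 10.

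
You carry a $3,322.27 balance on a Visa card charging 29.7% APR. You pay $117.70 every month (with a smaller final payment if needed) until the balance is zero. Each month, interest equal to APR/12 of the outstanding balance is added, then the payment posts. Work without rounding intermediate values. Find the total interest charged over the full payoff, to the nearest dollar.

Monthly rate r = 29.7%/12 = 2.475% = 0.02475.
Payoff takes n = ⌈−ln(1 − rB₀/P)/ln(1+r)⌉ = ⌈49.056⌉ = 50 payments; the last is $6.62.
Total paid = 49·$117.70 + $6.62 = $5,773.92.
Total interest = total paid − principal = $5,773.92 − $3,322.27 = $2,451.65.

$2,452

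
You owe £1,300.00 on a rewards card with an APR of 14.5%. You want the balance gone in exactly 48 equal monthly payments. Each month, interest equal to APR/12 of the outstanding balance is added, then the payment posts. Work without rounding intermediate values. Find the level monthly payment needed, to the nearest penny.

Monthly rate r = 14.5%/12 = 1.20833% = 0.0120833.
Level-payment amortization: P = B₀·r / (1 − (1+r)^(−n)) = 1300.00·0.0120833 / (1 − 1.01208^(−48)).
Denominator 1 − (1+r)^(−48) = 0.438151932.
P = 15.7083 / 0.438151932 ≈ 35.85.

£35.85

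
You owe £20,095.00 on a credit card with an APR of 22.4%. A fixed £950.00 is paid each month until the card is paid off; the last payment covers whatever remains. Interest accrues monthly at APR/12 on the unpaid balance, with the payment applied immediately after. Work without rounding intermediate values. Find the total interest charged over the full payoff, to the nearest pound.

Monthly rate r = 22.4%/12 = 1.86667% = 0.0186667.
Payoff takes n = ⌈−ln(1 − rB₀/P)/ln(1+r)⌉ = ⌈27.158⌉ = 28 payments; the last is £151.35.
Total paid = 27·£950.00 + £151.35 = £25,801.35.
Total interest = total paid − principal = £25,801.35 − £20,095.00 = £5,706.35.

£5,706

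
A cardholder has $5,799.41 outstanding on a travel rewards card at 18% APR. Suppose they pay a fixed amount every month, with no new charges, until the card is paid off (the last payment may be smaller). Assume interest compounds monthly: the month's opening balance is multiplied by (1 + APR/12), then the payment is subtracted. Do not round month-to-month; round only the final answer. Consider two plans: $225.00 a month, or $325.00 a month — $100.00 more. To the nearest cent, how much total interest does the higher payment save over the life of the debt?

$586.62

Monthly rate r = 18%/12 = 1.5% = 0.015.
At $225.00/mo: n = ⌈−ln(1 − rB₀/P)/ln(1+r)⌉ = 33 payments (last $186.83); total interest = total paid − $5,799.41 = $1,587.42.
At $325.00/mo: 21 payments (last $300.21); total interest $1,000.80.
Interest saved = $1,587.42 − $1,000.80 = $586.62.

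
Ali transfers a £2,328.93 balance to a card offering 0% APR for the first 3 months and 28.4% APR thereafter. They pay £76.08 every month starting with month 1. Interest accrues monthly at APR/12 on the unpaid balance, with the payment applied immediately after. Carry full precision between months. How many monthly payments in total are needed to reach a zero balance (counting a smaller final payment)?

49 payments

Promo months 1–3 at r₀ = 0%/12 = 0; months 4+ at r₁ = 28.4%/12 = 0.0236667.
After month 3 (no interest yet): B = £2,328.93 − 3·£76.08 = £2,100.69.
Then at r₁ with £76.08/mo: n₂ = −ln(1 − r₁·B/P)/ln(1+r₁) ≈ 45.31 → 46 more payments.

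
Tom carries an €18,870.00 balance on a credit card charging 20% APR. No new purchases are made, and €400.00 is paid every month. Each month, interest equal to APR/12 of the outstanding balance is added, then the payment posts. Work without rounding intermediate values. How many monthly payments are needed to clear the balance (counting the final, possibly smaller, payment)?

94 months

Monthly rate r = 20%/12 = 1.66667% = 0.0166667.
Recurrence: B ← B·(1+r) − €400.00.
Month 1: interest €314.50; balance after payment €18,784.50.
Month 2: interest €313.07; balance after payment €18,697.58.
Closed form: n = −ln(1 − rB₀/P)/ln(1+r) = −ln(0.21375)/ln(1.01667) ≈ 93.346, so the balance reaches zero during payment 94.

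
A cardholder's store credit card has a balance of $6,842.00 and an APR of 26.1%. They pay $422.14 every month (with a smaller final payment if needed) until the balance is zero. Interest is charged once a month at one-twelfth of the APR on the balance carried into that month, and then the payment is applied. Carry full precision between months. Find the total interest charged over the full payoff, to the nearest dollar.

$1,687

Monthly rate r = 26.1%/12 = 2.175% = 0.02175.
Payoff takes n = ⌈−ln(1 − rB₀/P)/ln(1+r)⌉ = ⌈20.201⌉ = 21 payments; the last is $85.74.
Total paid = 20·$422.14 + $85.74 = $8,528.54.
Total interest = total paid − principal = $8,528.54 − $6,842.00 = $1,686.54.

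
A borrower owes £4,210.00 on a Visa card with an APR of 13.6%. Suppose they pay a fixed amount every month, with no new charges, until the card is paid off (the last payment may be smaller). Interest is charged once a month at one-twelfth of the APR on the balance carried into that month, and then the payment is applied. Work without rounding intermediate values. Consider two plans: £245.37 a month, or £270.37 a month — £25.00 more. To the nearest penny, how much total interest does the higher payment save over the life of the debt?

Monthly rate r = 13.6%/12 = 1.13333% = 0.0113333.
At £245.37/mo: n = ⌈−ln(1 − rB₀/P)/ln(1+r)⌉ = 20 payments (last £46.23); total interest = total paid − £4,210.00 = £498.26.
At £270.37/mo: 18 payments (last £62.10); total interest £448.39.
Interest saved = £498.26 − £448.39 = £49.87.

£49.87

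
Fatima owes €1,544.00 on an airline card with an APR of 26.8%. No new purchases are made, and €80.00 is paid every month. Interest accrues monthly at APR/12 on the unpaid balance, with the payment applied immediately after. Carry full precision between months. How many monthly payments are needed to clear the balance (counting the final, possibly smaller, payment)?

Monthly rate r = 26.8%/12 = 2.23333% = 0.0223333.
Recurrence: B ← B·(1+r) − €80.00.
Month 1: interest €34.48; balance after payment €1,498.48.
Month 2: interest €33.47; balance after payment €1,451.95.
Closed form: n = −ln(1 − rB₀/P)/ln(1+r) = −ln(0.56897)/ln(1.02233) ≈ 25.532, so the balance reaches zero during payment 26.

26 payments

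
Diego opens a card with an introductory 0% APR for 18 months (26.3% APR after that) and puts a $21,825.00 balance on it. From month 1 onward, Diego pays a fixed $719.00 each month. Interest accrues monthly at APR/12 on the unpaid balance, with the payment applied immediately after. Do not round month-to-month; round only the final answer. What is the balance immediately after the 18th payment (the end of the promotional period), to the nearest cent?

Promo months 1–18 at r₀ = 0%/12 = 0; months 19+ at r₁ = 26.3%/12 = 0.0219167.
After month 18 (no interest yet): B = $21,825.00 − 18·$719.00 = $8,883.00.

$8,883.00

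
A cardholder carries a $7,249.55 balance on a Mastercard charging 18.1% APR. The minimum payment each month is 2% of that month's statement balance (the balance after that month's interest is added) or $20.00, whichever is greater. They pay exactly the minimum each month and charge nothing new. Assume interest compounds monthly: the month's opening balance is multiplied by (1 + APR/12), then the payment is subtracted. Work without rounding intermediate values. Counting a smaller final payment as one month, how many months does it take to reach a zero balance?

Monthly rate r = 18.1%/12 = 1.50833% = 0.0150833.
While 2% of the post-interest balance exceeds $20.00, each month B ← (B·(1+r))·(1 − 0.02), i.e. B shrinks by the factor (1+r)·0.98 = 0.99478.
This holds for months 1–382. Entering month 383 the balance is $982.47; 2% of the post-interest balance is now below $20.00, so the flat $20.00 minimum applies from here.
From month 383 a fixed $20.00 at rate r clears $982.47 in 91 more payments. Total: 382 + 91 = 473 months.

473 months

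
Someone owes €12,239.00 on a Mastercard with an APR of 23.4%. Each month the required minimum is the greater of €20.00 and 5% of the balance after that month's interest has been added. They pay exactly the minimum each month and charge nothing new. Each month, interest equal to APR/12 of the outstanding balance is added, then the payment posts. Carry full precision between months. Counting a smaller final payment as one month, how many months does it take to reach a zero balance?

Monthly rate r = 23.4%/12 = 1.95% = 0.0195.
While 5% of the post-interest balance exceeds €20.00, each month B ← (B·(1+r))·(1 − 0.05), i.e. B shrinks by the factor (1+r)·0.95 = 0.96852.
This holds for months 1–108. Entering month 109 the balance is €387.00; 5% of the post-interest balance is now below €20.00, so the flat €20.00 minimum applies from here.
From month 109 a fixed €20.00 at rate r clears €387.00 in 25 more payments. Total: 108 + 25 = 133 months.

133 months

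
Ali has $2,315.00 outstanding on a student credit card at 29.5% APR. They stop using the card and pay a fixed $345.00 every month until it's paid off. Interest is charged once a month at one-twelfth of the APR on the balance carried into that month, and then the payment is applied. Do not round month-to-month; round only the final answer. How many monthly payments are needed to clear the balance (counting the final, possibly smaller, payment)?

8 payments

Monthly rate r = 29.5%/12 = 2.45833% = 0.0245833.
Recurrence: B ← B·(1+r) − $345.00.
Month 1: interest $56.91; balance after payment $2,026.91.
Month 2: interest $49.83; balance after payment $1,731.74.
Closed form: n = −ln(1 − rB₀/P)/ln(1+r) = −ln(0.83504)/ln(1.02458) ≈ 7.423, so the balance reaches zero during payment 8.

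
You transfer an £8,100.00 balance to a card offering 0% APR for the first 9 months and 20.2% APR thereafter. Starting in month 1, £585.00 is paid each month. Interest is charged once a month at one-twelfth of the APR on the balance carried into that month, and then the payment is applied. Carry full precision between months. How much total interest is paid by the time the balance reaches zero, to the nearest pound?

Promo months 1–9 at r₀ = 0%/12 = 0; months 10+ at r₁ = 20.2%/12 = 0.0168333.
After month 9 (no interest yet): B = £8,100.00 − 9·£585.00 = £2,835.00.
Then at r₁ with £585.00/mo: n₂ = −ln(1 − r₁·B/P)/ln(1+r₁) ≈ 5.10 → 6 more payments.
Total paid = 14·£585.00 + £57.59 = £8,247.59; interest = £8,247.59 − £8,100.00 = £147.59.

£148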